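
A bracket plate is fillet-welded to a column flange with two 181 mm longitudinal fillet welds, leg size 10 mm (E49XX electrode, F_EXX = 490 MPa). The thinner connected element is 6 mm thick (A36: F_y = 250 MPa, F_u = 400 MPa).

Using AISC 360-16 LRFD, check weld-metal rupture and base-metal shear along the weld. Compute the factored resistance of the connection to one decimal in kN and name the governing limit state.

325.8 kN (base-metal shear governs)

Weld metal: throat = 0.707×10 = 7.07 mm, L = 2×181 = 362 mm. φR_n = 0.75 × 0.6 × 490 × 7.07 × 362 = 564.3 kN.
Base metal shear (6 mm plate): yield φR_n = 1.0×0.6×250×6×362 = 325.8 kN; rupture φR_n = 0.75×0.6×400×6×362 = 391.0 kN; take 325.8 kN (yield).
Governing: min(564.3, 325.8) = 325.8 kN → base-metal shear.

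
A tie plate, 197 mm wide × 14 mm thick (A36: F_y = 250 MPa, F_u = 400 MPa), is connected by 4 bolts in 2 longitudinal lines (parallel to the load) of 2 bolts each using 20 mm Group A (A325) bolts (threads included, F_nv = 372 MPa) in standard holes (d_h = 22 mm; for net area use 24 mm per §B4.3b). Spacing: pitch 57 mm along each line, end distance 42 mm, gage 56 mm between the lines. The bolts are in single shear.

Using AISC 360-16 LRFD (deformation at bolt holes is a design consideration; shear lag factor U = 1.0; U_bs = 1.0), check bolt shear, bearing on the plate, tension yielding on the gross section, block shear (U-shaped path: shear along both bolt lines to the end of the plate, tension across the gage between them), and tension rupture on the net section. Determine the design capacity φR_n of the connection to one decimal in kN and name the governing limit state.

Bolt shear: A_b = π(20)²/4 = 314.16 mm². φR_n = 0.75 × 372 × 314.16 × 4 × 1 = 350.6 kN.
Bearing (14 mm plate, F_u = 400 MPa): end bolts L_c = 42 − 22/2 = 31, R_n = min(1.2×31×14×400, 2.4×20×14×400) = 208.32 kN/bolt; interior L_c = 57 − 22 = 35, R_n = 235.2 kN/bolt. φR_n = 0.75 × (2×208.32 + 2×235.2) = 665.3 kN.
Tension yield (gross): A_g = 197×14 = 2758 mm². φR_n = 0.90 × 250 × 2758 = 620.6 kN.
Block shear: shear path 2×[42+1×57] = 2×99 mm, A_gv = 2772, A_nv = 2×(99 − 1.5×24)×14 = 1764 mm²; tension across gage: (56 − 1×24)×14 = 448 mm². R_n = min(0.6×400×1764, 0.6×250×2772) + 1.0×400×448 = min(423.36, 415.8) + 179.2 = 595 kN. φR_n = 0.75 × 595 = 446.3 kN.
Tension rupture (net): A_n = (197 − 2×24)×14 = 2086 mm² (U = 1.0, A_e = A_n). φR_n = 0.75 × 400 × 2086 = 625.8 kN.
Governing: min(350.6, 665.3, 620.6, 446.3, 625.8) = 350.6 kN → bolt shear.

350.6 kN (bolt shear governs)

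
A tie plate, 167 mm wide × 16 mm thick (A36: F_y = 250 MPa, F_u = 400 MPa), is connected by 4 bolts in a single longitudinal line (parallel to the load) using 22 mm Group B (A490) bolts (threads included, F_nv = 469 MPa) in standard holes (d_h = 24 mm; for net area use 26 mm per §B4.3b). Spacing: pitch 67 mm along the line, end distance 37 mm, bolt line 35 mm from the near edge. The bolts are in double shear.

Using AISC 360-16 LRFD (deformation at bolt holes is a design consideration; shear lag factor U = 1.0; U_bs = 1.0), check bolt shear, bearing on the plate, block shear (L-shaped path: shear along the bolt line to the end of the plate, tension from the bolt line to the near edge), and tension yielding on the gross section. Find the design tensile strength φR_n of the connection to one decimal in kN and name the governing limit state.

Bolt shear: A_b = π(22)²/4 = 380.13 mm². φR_n = 0.75 × 469 × 380.13 × 4 × 2 = 1069.7 kN.
Bearing (16 mm plate, F_u = 400 MPa): end bolts L_c = 37 − 24/2 = 25, R_n = min(1.2×25×16×400, 2.4×22×16×400) = 192 kN/bolt; interior L_c = 67 − 24 = 43, R_n = 330.24 kN/bolt. φR_n = 0.75 × (1×192 + 3×330.24) = 887.0 kN.
Block shear: shear path 1×[37+3×67] = 1×238 mm, A_gv = 3808, A_nv = 1×(238 − 3.5×26)×16 = 2352 mm²; tension to near edge: (35 − 0.5×26)×16 = 352 mm². R_n = min(0.6×400×2352, 0.6×250×3808) + 1.0×400×352 = min(564.48, 571.2) + 140.8 = 705.28 kN. φR_n = 0.75 × 705.28 = 529.0 kN.
Tension yield (gross): A_g = 167×16 = 2672 mm². φR_n = 0.90 × 250 × 2672 = 601.2 kN.
Governing: min(1069.7, 887.0, 529.0, 601.2) = 529.0 kN → block shear.

529.0 kN (block shear governs)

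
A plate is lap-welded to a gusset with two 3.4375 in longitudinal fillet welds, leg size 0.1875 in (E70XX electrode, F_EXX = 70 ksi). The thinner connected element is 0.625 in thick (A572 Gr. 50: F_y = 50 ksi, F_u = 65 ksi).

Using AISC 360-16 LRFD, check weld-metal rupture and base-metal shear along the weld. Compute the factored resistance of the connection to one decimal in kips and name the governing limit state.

Weld metal: throat = 0.707×0.1875 = 0.13256 in, L = 2×3.4375 = 6.875 in. φR_n = 0.75 × 0.6 × 70 × 0.13256 × 6.875 = 28.7 kips.
Base metal shear (0.625 in plate): yield φR_n = 1.0×0.6×50×0.625×6.875 = 128.9 kips; rupture φR_n = 0.75×0.6×65×0.625×6.875 = 125.7 kips; take 125.7 kips (rupture).
Governing: min(28.7, 125.7) = 28.7 kips → weld metal.

28.7 kips (weld metal governs)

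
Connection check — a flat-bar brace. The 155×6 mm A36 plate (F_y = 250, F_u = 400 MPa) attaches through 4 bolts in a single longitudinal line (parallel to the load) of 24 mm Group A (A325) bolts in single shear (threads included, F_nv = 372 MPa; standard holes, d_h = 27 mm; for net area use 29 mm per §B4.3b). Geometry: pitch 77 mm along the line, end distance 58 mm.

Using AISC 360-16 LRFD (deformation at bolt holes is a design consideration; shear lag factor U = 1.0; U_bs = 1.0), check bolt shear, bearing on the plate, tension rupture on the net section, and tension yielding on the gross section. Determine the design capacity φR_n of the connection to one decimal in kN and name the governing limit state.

209.3 kN (gross-section yield governs)

Bolt shear: A_b = π(24)²/4 = 452.39 mm². φR_n = 0.75 × 372 × 452.39 × 4 × 1 = 504.9 kN.
Bearing (6 mm plate, F_u = 400 MPa): end bolts L_c = 58 − 27/2 = 44.5, R_n = min(1.2×44.5×6×400, 2.4×24×6×400) = 128.16 kN/bolt; interior L_c = 77 − 27 = 50, R_n = 138.24 kN/bolt. φR_n = 0.75 × (1×128.16 + 3×138.24) = 407.2 kN.
Tension rupture (net): A_n = (155 − 1×29)×6 = 756 mm² (U = 1.0, A_e = A_n). φR_n = 0.75 × 400 × 756 = 226.8 kN.
Tension yield (gross): A_g = 155×6 = 930 mm². φR_n = 0.90 × 250 × 930 = 209.3 kN.
Governing: min(504.9, 407.2, 226.8, 209.3) = 209.3 kN → gross-section yield.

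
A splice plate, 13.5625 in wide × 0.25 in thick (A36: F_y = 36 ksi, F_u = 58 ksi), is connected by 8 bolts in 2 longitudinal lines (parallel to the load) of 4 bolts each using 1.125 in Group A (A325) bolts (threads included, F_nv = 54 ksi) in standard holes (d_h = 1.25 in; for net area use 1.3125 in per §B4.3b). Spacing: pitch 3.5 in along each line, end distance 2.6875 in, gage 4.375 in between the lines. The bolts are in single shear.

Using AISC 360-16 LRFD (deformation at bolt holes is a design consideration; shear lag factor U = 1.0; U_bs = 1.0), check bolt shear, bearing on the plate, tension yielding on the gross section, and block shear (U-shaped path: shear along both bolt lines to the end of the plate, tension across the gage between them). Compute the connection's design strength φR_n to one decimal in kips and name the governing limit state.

109.9 kips (gross-section yield governs)

Bolt shear: A_b = π(1.125)²/4 = 0.99402 in². φR_n = 0.75 × 54 × 0.99402 × 8 × 1 = 322.1 kips.
Bearing (0.25 in plate, F_u = 58 ksi): end bolts L_c = 2.6875 − 1.25/2 = 2.0625, R_n = min(1.2×2.0625×0.25×58, 2.4×1.125×0.25×58) = 35.888 kips/bolt; interior L_c = 3.5 − 1.25 = 2.25, R_n = 39.15 kips/bolt. φR_n = 0.75 × (2×35.888 + 6×39.15) = 230.0 kips.
Tension yield (gross): A_g = 13.5625×0.25 = 3.3906 in². φR_n = 0.90 × 36 × 3.3906 = 109.9 kips.
Block shear: shear path 2×[2.6875+3×3.5] = 2×13.1875 in, A_gv = 6.5938, A_nv = 2×(13.1875 − 3.5×1.3125)×0.25 = 4.2969 in²; tension across gage: (4.375 − 1×1.3125)×0.25 = 0.76563 in². R_n = min(0.6×58×4.2969, 0.6×36×6.5938) + 1.0×58×0.76563 = min(149.53, 142.43) + 44.407 = 186.84 kips. φR_n = 0.75 × 186.84 = 140.1 kips.
Governing: min(322.1, 230.0, 109.9, 140.1) = 109.9 kips → gross-section yield.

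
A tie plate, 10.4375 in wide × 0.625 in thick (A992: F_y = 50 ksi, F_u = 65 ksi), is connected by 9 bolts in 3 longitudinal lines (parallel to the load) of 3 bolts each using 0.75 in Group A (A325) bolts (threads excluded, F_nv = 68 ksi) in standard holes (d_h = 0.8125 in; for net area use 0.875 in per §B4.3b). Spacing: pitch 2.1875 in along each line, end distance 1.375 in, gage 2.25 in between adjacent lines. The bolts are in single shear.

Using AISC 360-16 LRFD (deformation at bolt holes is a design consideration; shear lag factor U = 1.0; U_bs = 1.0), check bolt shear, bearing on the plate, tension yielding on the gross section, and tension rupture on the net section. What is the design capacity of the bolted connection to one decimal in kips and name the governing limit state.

Bolt shear: A_b = π(0.75)²/4 = 0.44179 in². φR_n = 0.75 × 68 × 0.44179 × 9 × 1 = 202.8 kips.
Bearing (0.625 in plate, F_u = 65 ksi): end bolts L_c = 1.375 − 0.8125/2 = 0.96875, R_n = min(1.2×0.96875×0.625×65, 2.4×0.75×0.625×65) = 47.227 kips/bolt; interior L_c = 2.1875 − 0.8125 = 1.375, R_n = 67.031 kips/bolt. φR_n = 0.75 × (3×47.227 + 6×67.031) = 407.9 kips.
Tension yield (gross): A_g = 10.4375×0.625 = 6.5234 in². φR_n = 0.90 × 50 × 6.5234 = 293.6 kips.
Tension rupture (net): A_n = (10.4375 − 3×0.875)×0.625 = 4.8828 in² (U = 1.0, A_e = A_n). φR_n = 0.75 × 65 × 4.8828 = 238.0 kips.
Governing: min(202.8, 407.9, 293.6, 238.0) = 202.8 kips → bolt shear.

202.8 kips (bolt shear governs)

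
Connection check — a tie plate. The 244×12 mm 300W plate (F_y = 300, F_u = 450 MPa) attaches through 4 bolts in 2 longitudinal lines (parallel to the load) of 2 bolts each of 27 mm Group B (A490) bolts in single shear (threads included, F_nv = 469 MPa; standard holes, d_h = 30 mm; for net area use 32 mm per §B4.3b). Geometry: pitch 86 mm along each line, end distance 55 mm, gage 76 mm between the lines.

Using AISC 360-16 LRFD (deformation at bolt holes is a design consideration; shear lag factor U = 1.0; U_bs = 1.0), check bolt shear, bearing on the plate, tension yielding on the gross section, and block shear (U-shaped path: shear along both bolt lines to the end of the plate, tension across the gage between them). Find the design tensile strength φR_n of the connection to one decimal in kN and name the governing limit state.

Bolt shear: A_b = π(27)²/4 = 572.56 mm². φR_n = 0.75 × 469 × 572.56 × 4 × 1 = 805.6 kN.
Bearing (12 mm plate, F_u = 450 MPa): end bolts L_c = 55 − 30/2 = 40, R_n = min(1.2×40×12×450, 2.4×27×12×450) = 259.2 kN/bolt; interior L_c = 86 − 30 = 56, R_n = 349.92 kN/bolt. φR_n = 0.75 × (2×259.2 + 2×349.92) = 913.7 kN.
Tension yield (gross): A_g = 244×12 = 2928 mm². φR_n = 0.90 × 300 × 2928 = 790.6 kN.
Block shear: shear path 2×[55+1×86] = 2×141 mm, A_gv = 3384, A_nv = 2×(141 − 1.5×32)×12 = 2232 mm²; tension across gage: (76 − 1×32)×12 = 528 mm². R_n = min(0.6×450×2232, 0.6×300×3384) + 1.0×450×528 = min(602.64, 609.12) + 237.6 = 840.24 kN. φR_n = 0.75 × 840.24 = 630.2 kN.
Governing: min(805.6, 913.7, 790.6, 630.2) = 630.2 kN → block shear.

630.2 kN (block shear governs)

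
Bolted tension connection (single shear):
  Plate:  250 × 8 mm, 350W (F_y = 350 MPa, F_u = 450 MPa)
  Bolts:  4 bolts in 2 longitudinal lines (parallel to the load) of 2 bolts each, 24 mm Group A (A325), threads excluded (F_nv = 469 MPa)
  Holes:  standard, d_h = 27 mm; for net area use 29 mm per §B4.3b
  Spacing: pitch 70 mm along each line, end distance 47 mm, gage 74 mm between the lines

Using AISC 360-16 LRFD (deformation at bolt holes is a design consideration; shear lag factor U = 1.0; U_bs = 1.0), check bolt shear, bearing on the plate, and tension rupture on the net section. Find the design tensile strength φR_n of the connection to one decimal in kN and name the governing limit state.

Bolt shear: A_b = π(24)²/4 = 452.39 mm². φR_n = 0.75 × 469 × 452.39 × 4 × 1 = 636.5 kN.
Bearing (8 mm plate, F_u = 450 MPa): end bolts L_c = 47 − 27/2 = 33.5, R_n = min(1.2×33.5×8×450, 2.4×24×8×450) = 144.72 kN/bolt; interior L_c = 70 − 27 = 43, R_n = 185.76 kN/bolt. φR_n = 0.75 × (2×144.72 + 2×185.76) = 495.7 kN.
Tension rupture (net): A_n = (250 − 2×29)×8 = 1536 mm² (U = 1.0, A_e = A_n). φR_n = 0.75 × 450 × 1536 = 518.4 kN.
Governing: min(636.5, 495.7, 518.4) = 495.7 kN → bearing.

495.7 kN (bearing governs)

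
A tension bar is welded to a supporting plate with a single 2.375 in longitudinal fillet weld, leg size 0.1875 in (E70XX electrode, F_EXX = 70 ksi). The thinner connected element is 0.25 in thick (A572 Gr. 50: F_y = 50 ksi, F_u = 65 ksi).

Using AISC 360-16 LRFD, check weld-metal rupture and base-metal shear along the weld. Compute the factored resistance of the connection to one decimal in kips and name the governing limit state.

9.9 kips (weld metal governs)

Weld metal: throat = 0.707×0.1875 = 0.13256 in, L = 2.375 in. φR_n = 0.75 × 0.6 × 70 × 0.13256 × 2.375 = 9.9 kips.
Base metal shear (0.25 in plate): yield φR_n = 1.0×0.6×50×0.25×2.375 = 17.8 kips; rupture φR_n = 0.75×0.6×65×0.25×2.375 = 17.4 kips; take 17.4 kips (rupture).
Governing: min(9.9, 17.4) = 9.9 kips → weld metal.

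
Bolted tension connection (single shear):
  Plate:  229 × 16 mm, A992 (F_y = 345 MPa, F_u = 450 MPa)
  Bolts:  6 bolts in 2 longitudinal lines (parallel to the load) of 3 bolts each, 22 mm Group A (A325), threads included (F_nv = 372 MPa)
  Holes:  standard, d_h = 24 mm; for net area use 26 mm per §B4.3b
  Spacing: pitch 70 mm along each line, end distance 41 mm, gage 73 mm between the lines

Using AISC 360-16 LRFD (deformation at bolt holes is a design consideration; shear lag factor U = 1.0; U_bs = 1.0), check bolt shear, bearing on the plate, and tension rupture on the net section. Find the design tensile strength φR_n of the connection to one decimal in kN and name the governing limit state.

Bolt shear: A_b = π(22)²/4 = 380.13 mm². φR_n = 0.75 × 372 × 380.13 × 6 × 1 = 636.3 kN.
Bearing (16 mm plate, F_u = 450 MPa): end bolts L_c = 41 − 24/2 = 29, R_n = min(1.2×29×16×450, 2.4×22×16×450) = 250.56 kN/bolt; interior L_c = 70 − 24 = 46, R_n = 380.16 kN/bolt. φR_n = 0.75 × (2×250.56 + 4×380.16) = 1516.3 kN.
Tension rupture (net): A_n = (229 − 2×26)×16 = 2832 mm² (U = 1.0, A_e = A_n). φR_n = 0.75 × 450 × 2832 = 955.8 kN.
Governing: min(636.3, 1516.3, 955.8) = 636.3 kN → bolt shear.

636.3 kN (bolt shear governs)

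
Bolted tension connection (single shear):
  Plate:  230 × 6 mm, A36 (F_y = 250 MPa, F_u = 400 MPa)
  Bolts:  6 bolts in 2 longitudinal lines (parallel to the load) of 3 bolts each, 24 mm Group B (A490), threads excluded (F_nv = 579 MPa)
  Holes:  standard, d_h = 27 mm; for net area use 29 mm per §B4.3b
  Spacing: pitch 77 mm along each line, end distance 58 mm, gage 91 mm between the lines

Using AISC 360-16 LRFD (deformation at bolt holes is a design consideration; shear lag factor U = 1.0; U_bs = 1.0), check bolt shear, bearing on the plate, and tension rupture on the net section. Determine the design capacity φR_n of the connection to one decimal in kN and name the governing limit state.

Bolt shear: A_b = π(24)²/4 = 452.39 mm². φR_n = 0.75 × 579 × 452.39 × 6 × 1 = 1178.7 kN.
Bearing (6 mm plate, F_u = 400 MPa): end bolts L_c = 58 − 27/2 = 44.5, R_n = min(1.2×44.5×6×400, 2.4×24×6×400) = 128.16 kN/bolt; interior L_c = 77 − 27 = 50, R_n = 138.24 kN/bolt. φR_n = 0.75 × (2×128.16 + 4×138.24) = 607.0 kN.
Tension rupture (net): A_n = (230 − 2×29)×6 = 1032 mm² (U = 1.0, A_e = A_n). φR_n = 0.75 × 400 × 1032 = 309.6 kN.
Governing: min(1178.7, 607.0, 309.6) = 309.6 kN → net-section rupture.

309.6 kN (net-section rupture governs)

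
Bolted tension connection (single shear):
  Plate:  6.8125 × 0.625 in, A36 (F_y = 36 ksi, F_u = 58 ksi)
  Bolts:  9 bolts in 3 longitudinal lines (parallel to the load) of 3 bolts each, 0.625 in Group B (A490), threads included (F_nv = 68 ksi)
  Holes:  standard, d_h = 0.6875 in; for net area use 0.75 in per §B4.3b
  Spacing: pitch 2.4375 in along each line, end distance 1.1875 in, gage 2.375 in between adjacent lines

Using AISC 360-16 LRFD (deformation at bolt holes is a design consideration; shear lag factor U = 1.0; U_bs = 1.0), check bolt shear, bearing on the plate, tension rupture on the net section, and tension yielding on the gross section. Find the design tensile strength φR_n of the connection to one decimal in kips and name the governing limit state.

Bolt shear: A_b = π(0.625)²/4 = 0.3068 in². φR_n = 0.75 × 68 × 0.3068 × 9 × 1 = 140.8 kips.
Bearing (0.625 in plate, F_u = 58 ksi): end bolts L_c = 1.1875 − 0.6875/2 = 0.84375, R_n = min(1.2×0.84375×0.625×58, 2.4×0.625×0.625×58) = 36.703 kips/bolt; interior L_c = 2.4375 − 0.6875 = 1.75, R_n = 54.375 kips/bolt. φR_n = 0.75 × (3×36.703 + 6×54.375) = 327.3 kips.
Tension rupture (net): A_n = (6.8125 − 3×0.75)×0.625 = 2.8516 in² (U = 1.0, A_e = A_n). φR_n = 0.75 × 58 × 2.8516 = 124.0 kips.
Tension yield (gross): A_g = 6.8125×0.625 = 4.2578 in². φR_n = 0.90 × 36 × 4.2578 = 138.0 kips.
Governing: min(140.8, 327.3, 124.0, 138.0) = 124.0 kips → net-section rupture.

124.0 kips (net-section rupture governs)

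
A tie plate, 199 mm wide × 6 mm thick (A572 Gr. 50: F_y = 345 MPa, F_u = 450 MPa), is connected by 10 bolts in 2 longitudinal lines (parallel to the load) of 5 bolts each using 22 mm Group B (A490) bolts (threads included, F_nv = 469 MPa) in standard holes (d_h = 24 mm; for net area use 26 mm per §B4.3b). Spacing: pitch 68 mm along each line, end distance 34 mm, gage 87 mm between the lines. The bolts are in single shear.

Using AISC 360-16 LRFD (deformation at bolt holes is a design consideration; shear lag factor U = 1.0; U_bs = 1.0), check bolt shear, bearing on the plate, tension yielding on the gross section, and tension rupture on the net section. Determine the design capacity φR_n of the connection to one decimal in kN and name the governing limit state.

Bolt shear: A_b = π(22)²/4 = 380.13 mm². φR_n = 0.75 × 469 × 380.13 × 10 × 1 = 1337.1 kN.
Bearing (6 mm plate, F_u = 450 MPa): end bolts L_c = 34 − 24/2 = 22, R_n = min(1.2×22×6×450, 2.4×22×6×450) = 71.28 kN/bolt; interior L_c = 68 − 24 = 44, R_n = 142.56 kN/bolt. φR_n = 0.75 × (2×71.28 + 8×142.56) = 962.3 kN.
Tension yield (gross): A_g = 199×6 = 1194 mm². φR_n = 0.90 × 345 × 1194 = 370.7 kN.
Tension rupture (net): A_n = (199 − 2×26)×6 = 882 mm² (U = 1.0, A_e = A_n). φR_n = 0.75 × 450 × 882 = 297.7 kN.
Governing: min(1337.1, 962.3, 370.7, 297.7) = 297.7 kN → net-section rupture.

297.7 kN (net-section rupture governs)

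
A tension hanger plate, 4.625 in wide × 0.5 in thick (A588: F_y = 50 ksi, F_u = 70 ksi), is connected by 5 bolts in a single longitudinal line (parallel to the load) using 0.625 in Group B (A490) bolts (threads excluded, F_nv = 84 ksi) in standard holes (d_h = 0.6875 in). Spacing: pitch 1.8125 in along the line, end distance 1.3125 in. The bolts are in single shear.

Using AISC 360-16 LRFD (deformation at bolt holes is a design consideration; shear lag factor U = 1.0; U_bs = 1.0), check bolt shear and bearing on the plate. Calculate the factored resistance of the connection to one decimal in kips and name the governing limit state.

96.6 kips (bolt shear governs)

Bolt shear: A_b = π(0.625)²/4 = 0.3068 in². φR_n = 0.75 × 84 × 0.3068 × 5 × 1 = 96.6 kips.
Bearing (0.5 in plate, F_u = 70 ksi): end bolts L_c = 1.3125 − 0.6875/2 = 0.96875, R_n = min(1.2×0.96875×0.5×70, 2.4×0.625×0.5×70) = 40.688 kips/bolt; interior L_c = 1.8125 − 0.6875 = 1.125, R_n = 47.25 kips/bolt. φR_n = 0.75 × (1×40.688 + 4×47.25) = 172.3 kips.
Governing: min(96.6, 172.3) = 96.6 kips → bolt shear.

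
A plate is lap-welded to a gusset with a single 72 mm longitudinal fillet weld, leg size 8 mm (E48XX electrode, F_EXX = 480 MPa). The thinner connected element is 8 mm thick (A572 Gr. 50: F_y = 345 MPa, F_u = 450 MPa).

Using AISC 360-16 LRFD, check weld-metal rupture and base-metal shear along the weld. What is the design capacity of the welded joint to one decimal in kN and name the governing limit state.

88.0 kN (weld metal governs)

Weld metal: throat = 0.707×8 = 5.656 mm, L = 72 mm. φR_n = 0.75 × 0.6 × 480 × 5.656 × 72 = 88.0 kN.
Base metal shear (8 mm plate): yield φR_n = 1.0×0.6×345×8×72 = 119.2 kN; rupture φR_n = 0.75×0.6×450×8×72 = 116.6 kN; take 116.6 kN (rupture).
Governing: min(88.0, 116.6) = 88.0 kN → weld metal.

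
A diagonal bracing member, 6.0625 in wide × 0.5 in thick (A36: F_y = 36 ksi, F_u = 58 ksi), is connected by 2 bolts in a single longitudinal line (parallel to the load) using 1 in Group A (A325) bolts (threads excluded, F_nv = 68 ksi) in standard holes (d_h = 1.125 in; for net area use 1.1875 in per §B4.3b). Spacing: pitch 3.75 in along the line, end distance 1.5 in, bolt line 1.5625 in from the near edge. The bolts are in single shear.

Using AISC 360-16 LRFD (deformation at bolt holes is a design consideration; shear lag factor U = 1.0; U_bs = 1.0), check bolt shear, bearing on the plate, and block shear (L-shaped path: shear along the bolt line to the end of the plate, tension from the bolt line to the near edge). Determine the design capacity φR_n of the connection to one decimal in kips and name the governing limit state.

Bolt shear: A_b = π(1)²/4 = 0.7854 in². φR_n = 0.75 × 68 × 0.7854 × 2 × 1 = 80.1 kips.
Bearing (0.5 in plate, F_u = 58 ksi): end bolts L_c = 1.5 − 1.125/2 = 0.9375, R_n = min(1.2×0.9375×0.5×58, 2.4×1×0.5×58) = 32.625 kips/bolt; interior L_c = 3.75 − 1.125 = 2.625, R_n = 69.6 kips/bolt. φR_n = 0.75 × (1×32.625 + 1×69.6) = 76.7 kips.
Block shear: shear path 1×[1.5+1×3.75] = 1×5.25 in, A_gv = 2.625, A_nv = 1×(5.25 − 1.5×1.1875)×0.5 = 1.7344 in²; tension to near edge: (1.5625 − 0.5×1.1875)×0.5 = 0.48438 in². R_n = min(0.6×58×1.7344, 0.6×36×2.625) + 1.0×58×0.48438 = min(60.357, 56.7) + 28.094 = 84.794 kips. φR_n = 0.75 × 84.794 = 63.6 kips.
Governing: min(80.1, 76.7, 63.6) = 63.6 kips → block shear.

63.6 kips (block shear governs)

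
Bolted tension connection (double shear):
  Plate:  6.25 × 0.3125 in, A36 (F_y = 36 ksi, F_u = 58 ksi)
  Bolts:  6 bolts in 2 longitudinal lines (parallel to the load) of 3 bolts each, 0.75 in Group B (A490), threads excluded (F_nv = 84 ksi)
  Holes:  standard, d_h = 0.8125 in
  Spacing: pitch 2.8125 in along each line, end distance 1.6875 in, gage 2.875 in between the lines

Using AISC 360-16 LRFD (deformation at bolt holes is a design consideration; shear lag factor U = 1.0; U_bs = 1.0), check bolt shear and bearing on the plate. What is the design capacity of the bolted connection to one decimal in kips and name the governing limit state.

Bolt shear: A_b = π(0.75)²/4 = 0.44179 in². φR_n = 0.75 × 84 × 0.44179 × 6 × 2 = 334.0 kips.
Bearing (0.3125 in plate, F_u = 58 ksi): end bolts L_c = 1.6875 − 0.8125/2 = 1.28125, R_n = min(1.2×1.28125×0.3125×58, 2.4×0.75×0.3125×58) = 27.867 kips/bolt; interior L_c = 2.8125 − 0.8125 = 2, R_n = 32.625 kips/bolt. φR_n = 0.75 × (2×27.867 + 4×32.625) = 139.7 kips.
Governing: min(334.0, 139.7) = 139.7 kips → bearing.

139.7 kips (bearing governs)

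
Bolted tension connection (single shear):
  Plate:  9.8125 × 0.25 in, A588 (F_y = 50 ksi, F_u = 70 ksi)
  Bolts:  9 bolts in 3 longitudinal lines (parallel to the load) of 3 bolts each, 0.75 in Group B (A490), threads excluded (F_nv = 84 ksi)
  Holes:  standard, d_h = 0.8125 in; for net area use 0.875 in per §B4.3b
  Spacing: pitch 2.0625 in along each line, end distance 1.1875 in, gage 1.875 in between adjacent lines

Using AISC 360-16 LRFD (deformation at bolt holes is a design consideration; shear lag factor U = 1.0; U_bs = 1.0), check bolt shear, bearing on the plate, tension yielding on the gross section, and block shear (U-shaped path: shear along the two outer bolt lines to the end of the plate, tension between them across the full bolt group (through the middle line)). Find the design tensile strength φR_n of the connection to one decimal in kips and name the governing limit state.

75.5 kips (block shear governs)

Bolt shear: A_b = π(0.75)²/4 = 0.44179 in². φR_n = 0.75 × 84 × 0.44179 × 9 × 1 = 250.5 kips.
Bearing (0.25 in plate, F_u = 70 ksi): end bolts L_c = 1.1875 − 0.8125/2 = 0.78125, R_n = min(1.2×0.78125×0.25×70, 2.4×0.75×0.25×70) = 16.406 kips/bolt; interior L_c = 2.0625 − 0.8125 = 1.25, R_n = 26.25 kips/bolt. φR_n = 0.75 × (3×16.406 + 6×26.25) = 155.0 kips.
Tension yield (gross): A_g = 9.8125×0.25 = 2.4531 in². φR_n = 0.90 × 50 × 2.4531 = 110.4 kips.
Block shear: shear path 2×[1.1875+2×2.0625] = 2×5.3125 in, A_gv = 2.6563, A_nv = 2×(5.3125 − 2.5×0.875)×0.25 = 1.5625 in²; tension across gage: (3.75 − 2×0.875)×0.25 = 0.5 in². R_n = min(0.6×70×1.5625, 0.6×50×2.6563) + 1.0×70×0.5 = min(65.625, 79.689) + 35 = 100.63 kips. φR_n = 0.75 × 100.63 = 75.5 kips.
Governing: min(250.5, 155.0, 110.4, 75.5) = 75.5 kips → block shear.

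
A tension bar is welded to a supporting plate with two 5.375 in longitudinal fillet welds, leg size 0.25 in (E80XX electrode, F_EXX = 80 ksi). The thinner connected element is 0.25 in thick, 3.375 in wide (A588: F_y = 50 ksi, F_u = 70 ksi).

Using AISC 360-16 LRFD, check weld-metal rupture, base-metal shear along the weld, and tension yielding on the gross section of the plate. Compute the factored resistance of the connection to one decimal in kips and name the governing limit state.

38.0 kips (gross-section yield governs)

Weld metal: throat = 0.707×0.25 = 0.17675 in, L = 2×5.375 = 10.75 in. φR_n = 0.75 × 0.6 × 80 × 0.17675 × 10.75 = 68.4 kips.
Base metal shear (0.25 in plate): yield φR_n = 1.0×0.6×50×0.25×10.75 = 80.6 kips; rupture φR_n = 0.75×0.6×70×0.25×10.75 = 84.7 kips; take 80.6 kips (yield).
Tension yield (gross): A_g = 3.375×0.25 = 0.84375 in². φR_n = 0.90 × 50 × 0.84375 = 38.0 kips.
Governing: min(68.4, 80.6, 38.0) = 38.0 kips → gross-section yield.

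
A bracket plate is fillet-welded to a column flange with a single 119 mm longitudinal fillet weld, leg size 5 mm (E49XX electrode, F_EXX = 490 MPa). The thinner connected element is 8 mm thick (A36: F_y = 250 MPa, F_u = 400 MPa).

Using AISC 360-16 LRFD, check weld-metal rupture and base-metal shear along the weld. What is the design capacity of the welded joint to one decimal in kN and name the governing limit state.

Weld metal: throat = 0.707×5 = 3.535 mm, L = 119 mm. φR_n = 0.75 × 0.6 × 490 × 3.535 × 119 = 92.8 kN.
Base metal shear (8 mm plate): yield φR_n = 1.0×0.6×250×8×119 = 142.8 kN; rupture φR_n = 0.75×0.6×400×8×119 = 171.4 kN; take 142.8 kN (yield).
Governing: min(92.8, 142.8) = 92.8 kN → weld metal.

92.8 kN (weld metal governs)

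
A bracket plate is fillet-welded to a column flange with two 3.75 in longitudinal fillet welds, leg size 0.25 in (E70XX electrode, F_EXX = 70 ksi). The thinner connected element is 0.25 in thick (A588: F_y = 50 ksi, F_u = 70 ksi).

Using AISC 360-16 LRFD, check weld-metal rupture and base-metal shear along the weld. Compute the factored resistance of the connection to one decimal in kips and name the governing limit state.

41.8 kips (weld metal governs)

Weld metal: throat = 0.707×0.25 = 0.17675 in, L = 2×3.75 = 7.5 in. φR_n = 0.75 × 0.6 × 70 × 0.17675 × 7.5 = 41.8 kips.
Base metal shear (0.25 in plate): yield φR_n = 1.0×0.6×50×0.25×7.5 = 56.3 kips; rupture φR_n = 0.75×0.6×70×0.25×7.5 = 59.1 kips; take 56.3 kips (yield).
Governing: min(41.8, 56.3) = 41.8 kips → weld metal.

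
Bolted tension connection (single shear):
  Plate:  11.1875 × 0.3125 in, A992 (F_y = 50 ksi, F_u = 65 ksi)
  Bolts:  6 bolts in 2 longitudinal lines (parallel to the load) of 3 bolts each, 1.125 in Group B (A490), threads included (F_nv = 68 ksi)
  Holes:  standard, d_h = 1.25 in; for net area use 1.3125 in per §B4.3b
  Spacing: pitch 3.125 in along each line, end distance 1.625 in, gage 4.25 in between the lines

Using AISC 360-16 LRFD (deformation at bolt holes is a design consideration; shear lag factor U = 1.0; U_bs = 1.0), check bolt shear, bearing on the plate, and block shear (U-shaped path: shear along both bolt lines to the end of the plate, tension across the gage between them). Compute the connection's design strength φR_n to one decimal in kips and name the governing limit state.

128.7 kips (block shear governs)

Bolt shear: A_b = π(1.125)²/4 = 0.99402 in². φR_n = 0.75 × 68 × 0.99402 × 6 × 1 = 304.2 kips.
Bearing (0.3125 in plate, F_u = 65 ksi): end bolts L_c = 1.625 − 1.25/2 = 1, R_n = min(1.2×1×0.3125×65, 2.4×1.125×0.3125×65) = 24.375 kips/bolt; interior L_c = 3.125 − 1.25 = 1.875, R_n = 45.703 kips/bolt. φR_n = 0.75 × (2×24.375 + 4×45.703) = 173.7 kips.
Block shear: shear path 2×[1.625+2×3.125] = 2×7.875 in, A_gv = 4.9219, A_nv = 2×(7.875 − 2.5×1.3125)×0.3125 = 2.8711 in²; tension across gage: (4.25 − 1×1.3125)×0.3125 = 0.91797 in². R_n = min(0.6×65×2.8711, 0.6×50×4.9219) + 1.0×65×0.91797 = min(111.97, 147.66) + 59.668 = 171.64 kips. φR_n = 0.75 × 171.64 = 128.7 kips.
Governing: min(304.2, 173.7, 128.7) = 128.7 kips → block shear.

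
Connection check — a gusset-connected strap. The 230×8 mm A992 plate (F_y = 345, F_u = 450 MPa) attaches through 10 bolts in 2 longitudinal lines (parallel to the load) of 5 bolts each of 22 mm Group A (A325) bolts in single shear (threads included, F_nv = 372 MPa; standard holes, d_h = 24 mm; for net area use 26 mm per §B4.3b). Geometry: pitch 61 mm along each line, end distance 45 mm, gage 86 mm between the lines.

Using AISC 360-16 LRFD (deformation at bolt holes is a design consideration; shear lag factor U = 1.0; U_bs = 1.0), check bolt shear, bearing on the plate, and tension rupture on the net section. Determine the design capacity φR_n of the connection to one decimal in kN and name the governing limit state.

480.6 kN (net-section rupture governs)

Bolt shear: A_b = π(22)²/4 = 380.13 mm². φR_n = 0.75 × 372 × 380.13 × 10 × 1 = 1060.6 kN.
Bearing (8 mm plate, F_u = 450 MPa): end bolts L_c = 45 − 24/2 = 33, R_n = min(1.2×33×8×450, 2.4×22×8×450) = 142.56 kN/bolt; interior L_c = 61 − 24 = 37, R_n = 159.84 kN/bolt. φR_n = 0.75 × (2×142.56 + 8×159.84) = 1172.9 kN.
Tension rupture (net): A_n = (230 − 2×26)×8 = 1424 mm² (U = 1.0, A_e = A_n). φR_n = 0.75 × 450 × 1424 = 480.6 kN.
Governing: min(1060.6, 1172.9, 480.6) = 480.6 kN → net-section rupture.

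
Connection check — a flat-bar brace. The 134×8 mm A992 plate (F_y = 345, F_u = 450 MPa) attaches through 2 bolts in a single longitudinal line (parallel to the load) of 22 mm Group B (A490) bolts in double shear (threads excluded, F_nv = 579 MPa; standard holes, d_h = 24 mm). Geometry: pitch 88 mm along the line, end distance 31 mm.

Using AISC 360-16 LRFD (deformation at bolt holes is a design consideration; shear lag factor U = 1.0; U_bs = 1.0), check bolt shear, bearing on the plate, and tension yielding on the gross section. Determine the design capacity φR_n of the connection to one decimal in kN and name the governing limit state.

Bolt shear: A_b = π(22)²/4 = 380.13 mm². φR_n = 0.75 × 579 × 380.13 × 2 × 2 = 660.3 kN.
Bearing (8 mm plate, F_u = 450 MPa): end bolts L_c = 31 − 24/2 = 19, R_n = min(1.2×19×8×450, 2.4×22×8×450) = 82.08 kN/bolt; interior L_c = 88 − 24 = 64, R_n = 190.08 kN/bolt. φR_n = 0.75 × (1×82.08 + 1×190.08) = 204.1 kN.
Tension yield (gross): A_g = 134×8 = 1072 mm². φR_n = 0.90 × 345 × 1072 = 332.9 kN.
Governing: min(660.3, 204.1, 332.9) = 204.1 kN → bearing.

204.1 kN (bearing governs)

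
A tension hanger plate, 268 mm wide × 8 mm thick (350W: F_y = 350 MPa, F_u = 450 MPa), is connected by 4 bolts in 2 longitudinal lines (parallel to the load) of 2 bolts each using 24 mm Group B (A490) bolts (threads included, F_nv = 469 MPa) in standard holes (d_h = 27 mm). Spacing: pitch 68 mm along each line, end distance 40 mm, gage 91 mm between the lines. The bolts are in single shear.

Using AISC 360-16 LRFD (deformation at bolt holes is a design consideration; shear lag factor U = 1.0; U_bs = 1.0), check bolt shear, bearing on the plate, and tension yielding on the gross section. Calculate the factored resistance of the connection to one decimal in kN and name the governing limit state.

Bolt shear: A_b = π(24)²/4 = 452.39 mm². φR_n = 0.75 × 469 × 452.39 × 4 × 1 = 636.5 kN.
Bearing (8 mm plate, F_u = 450 MPa): end bolts L_c = 40 − 27/2 = 26.5, R_n = min(1.2×26.5×8×450, 2.4×24×8×450) = 114.48 kN/bolt; interior L_c = 68 − 27 = 41, R_n = 177.12 kN/bolt. φR_n = 0.75 × (2×114.48 + 2×177.12) = 437.4 kN.
Tension yield (gross): A_g = 268×8 = 2144 mm². φR_n = 0.90 × 350 × 2144 = 675.4 kN.
Governing: min(636.5, 437.4, 675.4) = 437.4 kN → bearing.

437.4 kN (bearing governs)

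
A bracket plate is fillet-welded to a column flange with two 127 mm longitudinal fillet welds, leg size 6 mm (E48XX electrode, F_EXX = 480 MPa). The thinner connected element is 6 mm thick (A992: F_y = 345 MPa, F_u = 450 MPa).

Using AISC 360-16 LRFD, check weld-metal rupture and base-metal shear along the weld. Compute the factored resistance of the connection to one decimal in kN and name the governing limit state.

Weld metal: throat = 0.707×6 = 4.242 mm, L = 2×127 = 254 mm. φR_n = 0.75 × 0.6 × 480 × 4.242 × 254 = 232.7 kN.
Base metal shear (6 mm plate): yield φR_n = 1.0×0.6×345×6×254 = 315.5 kN; rupture φR_n = 0.75×0.6×450×6×254 = 308.6 kN; take 308.6 kN (rupture).
Governing: min(232.7, 308.6) = 232.7 kN → weld metal.

232.7 kN (weld metal governs)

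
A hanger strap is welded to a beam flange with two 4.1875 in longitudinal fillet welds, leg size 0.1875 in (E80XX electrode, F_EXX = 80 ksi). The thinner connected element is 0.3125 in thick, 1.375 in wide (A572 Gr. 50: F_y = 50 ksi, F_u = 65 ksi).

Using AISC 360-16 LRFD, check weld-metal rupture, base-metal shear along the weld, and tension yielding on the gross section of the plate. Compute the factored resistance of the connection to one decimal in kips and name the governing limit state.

Weld metal: throat = 0.707×0.1875 = 0.13256 in, L = 2×4.1875 = 8.375 in. φR_n = 0.75 × 0.6 × 80 × 0.13256 × 8.375 = 40.0 kips.
Base metal shear (0.3125 in plate): yield φR_n = 1.0×0.6×50×0.3125×8.375 = 78.5 kips; rupture φR_n = 0.75×0.6×65×0.3125×8.375 = 76.6 kips; take 76.6 kips (rupture).
Tension yield (gross): A_g = 1.375×0.3125 = 0.42969 in². φR_n = 0.90 × 50 × 0.42969 = 19.3 kips.
Governing: min(40.0, 76.6, 19.3) = 19.3 kips → gross-section yield.

19.3 kips (gross-section yield governs)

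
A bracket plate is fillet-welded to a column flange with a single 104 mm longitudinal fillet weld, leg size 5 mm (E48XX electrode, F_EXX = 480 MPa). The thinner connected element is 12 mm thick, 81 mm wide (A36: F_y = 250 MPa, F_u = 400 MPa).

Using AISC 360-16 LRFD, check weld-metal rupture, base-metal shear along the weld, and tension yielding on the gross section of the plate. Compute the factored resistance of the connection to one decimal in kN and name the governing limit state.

79.4 kN (weld metal governs)

Weld metal: throat = 0.707×5 = 3.535 mm, L = 104 mm. φR_n = 0.75 × 0.6 × 480 × 3.535 × 104 = 79.4 kN.
Base metal shear (12 mm plate): yield φR_n = 1.0×0.6×250×12×104 = 187.2 kN; rupture φR_n = 0.75×0.6×400×12×104 = 224.6 kN; take 187.2 kN (yield).
Tension yield (gross): A_g = 81×12 = 972 mm². φR_n = 0.90 × 250 × 972 = 218.7 kN.
Governing: min(79.4, 187.2, 218.7) = 79.4 kN → weld metal.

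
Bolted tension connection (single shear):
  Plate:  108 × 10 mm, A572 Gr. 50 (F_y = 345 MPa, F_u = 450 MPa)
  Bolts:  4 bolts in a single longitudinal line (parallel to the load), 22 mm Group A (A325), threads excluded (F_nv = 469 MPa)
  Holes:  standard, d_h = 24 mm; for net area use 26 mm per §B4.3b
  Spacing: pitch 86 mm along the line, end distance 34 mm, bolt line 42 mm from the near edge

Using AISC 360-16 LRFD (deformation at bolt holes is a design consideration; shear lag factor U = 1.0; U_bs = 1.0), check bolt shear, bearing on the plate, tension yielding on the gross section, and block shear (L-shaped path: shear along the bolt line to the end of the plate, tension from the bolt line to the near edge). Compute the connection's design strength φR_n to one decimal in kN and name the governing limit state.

335.3 kN (gross-section yield governs)

Bolt shear: A_b = π(22)²/4 = 380.13 mm². φR_n = 0.75 × 469 × 380.13 × 4 × 1 = 534.8 kN.
Bearing (10 mm plate, F_u = 450 MPa): end bolts L_c = 34 − 24/2 = 22, R_n = min(1.2×22×10×450, 2.4×22×10×450) = 118.8 kN/bolt; interior L_c = 86 − 24 = 62, R_n = 237.6 kN/bolt. φR_n = 0.75 × (1×118.8 + 3×237.6) = 623.7 kN.
Tension yield (gross): A_g = 108×10 = 1080 mm². φR_n = 0.90 × 345 × 1080 = 335.3 kN.
Block shear: shear path 1×[34+3×86] = 1×292 mm, A_gv = 2920, A_nv = 1×(292 − 3.5×26)×10 = 2010 mm²; tension to near edge: (42 − 0.5×26)×10 = 290 mm². R_n = min(0.6×450×2010, 0.6×345×2920) + 1.0×450×290 = min(542.7, 604.44) + 130.5 = 673.2 kN. φR_n = 0.75 × 673.2 = 504.9 kN.
Governing: min(534.8, 623.7, 335.3, 504.9) = 335.3 kN → gross-section yield.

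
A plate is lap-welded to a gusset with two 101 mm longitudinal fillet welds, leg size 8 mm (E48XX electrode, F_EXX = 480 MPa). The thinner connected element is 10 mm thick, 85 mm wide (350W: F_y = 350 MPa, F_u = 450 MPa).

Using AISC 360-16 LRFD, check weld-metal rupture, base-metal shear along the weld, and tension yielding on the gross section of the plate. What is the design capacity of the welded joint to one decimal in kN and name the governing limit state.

246.8 kN (weld metal governs)

Weld metal: throat = 0.707×8 = 5.656 mm, L = 2×101 = 202 mm. φR_n = 0.75 × 0.6 × 480 × 5.656 × 202 = 246.8 kN.
Base metal shear (10 mm plate): yield φR_n = 1.0×0.6×350×10×202 = 424.2 kN; rupture φR_n = 0.75×0.6×450×10×202 = 409.1 kN; take 409.1 kN (rupture).
Tension yield (gross): A_g = 85×10 = 850 mm². φR_n = 0.90 × 350 × 850 = 267.8 kN.
Governing: min(246.8, 409.1, 267.8) = 246.8 kN → weld metal.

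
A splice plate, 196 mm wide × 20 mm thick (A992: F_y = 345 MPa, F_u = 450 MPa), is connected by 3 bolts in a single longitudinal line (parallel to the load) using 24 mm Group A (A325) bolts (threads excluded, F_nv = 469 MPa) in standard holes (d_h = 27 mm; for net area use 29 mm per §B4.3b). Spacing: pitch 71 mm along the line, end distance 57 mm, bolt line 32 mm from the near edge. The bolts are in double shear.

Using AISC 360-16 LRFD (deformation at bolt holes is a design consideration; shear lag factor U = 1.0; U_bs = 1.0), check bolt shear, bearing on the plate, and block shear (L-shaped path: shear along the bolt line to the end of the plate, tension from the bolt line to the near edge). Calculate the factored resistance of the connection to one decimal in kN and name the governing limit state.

Bolt shear: A_b = π(24)²/4 = 452.39 mm². φR_n = 0.75 × 469 × 452.39 × 3 × 2 = 954.8 kN.
Bearing (20 mm plate, F_u = 450 MPa): end bolts L_c = 57 − 27/2 = 43.5, R_n = min(1.2×43.5×20×450, 2.4×24×20×450) = 469.8 kN/bolt; interior L_c = 71 − 27 = 44, R_n = 475.2 kN/bolt. φR_n = 0.75 × (1×469.8 + 2×475.2) = 1065.2 kN.
Block shear: shear path 1×[57+2×71] = 1×199 mm, A_gv = 3980, A_nv = 1×(199 − 2.5×29)×20 = 2530 mm²; tension to near edge: (32 − 0.5×29)×20 = 350 mm². R_n = min(0.6×450×2530, 0.6×345×3980) + 1.0×450×350 = min(683.1, 823.86) + 157.5 = 840.6 kN. φR_n = 0.75 × 840.6 = 630.5 kN.
Governing: min(954.8, 1065.2, 630.5) = 630.5 kN → block shear.

630.5 kN (block shear governs)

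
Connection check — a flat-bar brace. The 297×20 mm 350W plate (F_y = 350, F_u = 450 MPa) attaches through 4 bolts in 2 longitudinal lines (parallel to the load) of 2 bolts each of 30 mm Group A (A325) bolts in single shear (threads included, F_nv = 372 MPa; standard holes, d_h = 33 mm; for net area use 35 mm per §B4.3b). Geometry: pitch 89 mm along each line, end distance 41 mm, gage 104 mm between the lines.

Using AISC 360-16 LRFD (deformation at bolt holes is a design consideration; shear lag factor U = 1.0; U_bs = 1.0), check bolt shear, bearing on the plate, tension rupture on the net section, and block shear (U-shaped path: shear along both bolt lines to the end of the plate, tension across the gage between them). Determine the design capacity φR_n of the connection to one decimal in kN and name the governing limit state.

Bolt shear: A_b = π(30)²/4 = 706.86 mm². φR_n = 0.75 × 372 × 706.86 × 4 × 1 = 788.9 kN.
Bearing (20 mm plate, F_u = 450 MPa): end bolts L_c = 41 − 33/2 = 24.5, R_n = min(1.2×24.5×20×450, 2.4×30×20×450) = 264.6 kN/bolt; interior L_c = 89 − 33 = 56, R_n = 604.8 kN/bolt. φR_n = 0.75 × (2×264.6 + 2×604.8) = 1304.1 kN.
Tension rupture (net): A_n = (297 − 2×35)×20 = 4540 mm² (U = 1.0, A_e = A_n). φR_n = 0.75 × 450 × 4540 = 1532.3 kN.
Block shear: shear path 2×[41+1×89] = 2×130 mm, A_gv = 5200, A_nv = 2×(130 − 1.5×35)×20 = 3100 mm²; tension across gage: (104 − 1×35)×20 = 1380 mm². R_n = min(0.6×450×3100, 0.6×350×5200) + 1.0×450×1380 = min(837, 1092) + 621 = 1458 kN. φR_n = 0.75 × 1458 = 1093.5 kN.
Governing: min(788.9, 1304.1, 1532.3, 1093.5) = 788.9 kN → bolt shear.

788.9 kN (bolt shear governs)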